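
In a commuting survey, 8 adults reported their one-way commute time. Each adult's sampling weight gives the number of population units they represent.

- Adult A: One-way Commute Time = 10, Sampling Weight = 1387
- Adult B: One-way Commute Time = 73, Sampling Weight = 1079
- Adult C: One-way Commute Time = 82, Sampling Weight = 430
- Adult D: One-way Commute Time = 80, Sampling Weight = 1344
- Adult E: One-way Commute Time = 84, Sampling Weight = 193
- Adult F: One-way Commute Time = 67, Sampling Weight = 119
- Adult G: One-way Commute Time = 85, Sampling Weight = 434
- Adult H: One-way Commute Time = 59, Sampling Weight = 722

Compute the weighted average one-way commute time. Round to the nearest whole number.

Weighted sum = 10×1387 + 73×1079 + 82×430 + 80×1344 + 84×193 + 67×119 + 85×434 + 59×722
  = 13870 + 78767 + 35260 + 107520 + 16212 + 7973 + 36890 + 42598 = 339090
Sum of weights = 1387 + 1079 + 430 + 1344 + 193 + 119 + 434 + 722 = 5708
Weighted mean = 339090 / 5708 = 59.406097

59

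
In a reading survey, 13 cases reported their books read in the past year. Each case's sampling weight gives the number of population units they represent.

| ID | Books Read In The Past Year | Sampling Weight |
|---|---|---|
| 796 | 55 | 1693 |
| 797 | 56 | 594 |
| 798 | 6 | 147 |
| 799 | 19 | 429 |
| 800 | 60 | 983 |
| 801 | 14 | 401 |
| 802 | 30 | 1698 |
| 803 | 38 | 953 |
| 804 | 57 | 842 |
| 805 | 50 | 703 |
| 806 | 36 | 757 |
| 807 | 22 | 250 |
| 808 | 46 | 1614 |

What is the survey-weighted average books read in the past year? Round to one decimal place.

43.1

Weighted sum = 477300
Sum of weights = 11064
Weighted mean = 477300 / 11064 = 43.139913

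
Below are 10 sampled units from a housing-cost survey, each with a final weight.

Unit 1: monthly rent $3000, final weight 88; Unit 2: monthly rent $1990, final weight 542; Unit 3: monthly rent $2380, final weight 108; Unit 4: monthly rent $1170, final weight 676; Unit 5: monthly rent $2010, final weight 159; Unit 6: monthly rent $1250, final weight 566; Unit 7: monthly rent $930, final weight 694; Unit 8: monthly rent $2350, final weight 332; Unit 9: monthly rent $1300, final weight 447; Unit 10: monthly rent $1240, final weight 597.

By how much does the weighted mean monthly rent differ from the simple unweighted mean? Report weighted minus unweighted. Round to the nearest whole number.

-297

Unweighted sum = 3000 + 1990 + 2380 + 1170 + 2010 + 1250 + 930 + 2350 + 1300 + 1240 = 17620
Unweighted mean = 17620 / 10 = 1762
Weighted sum = 3000×88 + 1990×542 + 2380×108 + 1170×676 + 2010×159 + 1250×566 + 930×694 + 2350×332 + 1300×447 + 1240×597
  = 6164630
Sum of weights = 88 + 542 + 108 + 676 + 159 + 566 + 694 + 332 + 447 + 597 = 4209
Weighted mean = 6164630 / 4209 = 1464.6306
Difference (weighted minus unweighted) = -297.36945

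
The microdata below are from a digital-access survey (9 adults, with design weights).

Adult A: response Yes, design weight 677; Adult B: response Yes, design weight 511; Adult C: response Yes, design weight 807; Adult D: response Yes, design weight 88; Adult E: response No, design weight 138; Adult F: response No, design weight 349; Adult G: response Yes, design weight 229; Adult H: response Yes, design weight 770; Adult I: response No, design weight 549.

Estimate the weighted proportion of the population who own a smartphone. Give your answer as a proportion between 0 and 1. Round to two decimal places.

Sum of weights for 'Yes' = 677 + 511 + 807 + 88 + 229 + 770 = 3082
Total weight = 677 + 511 + 807 + 88 + 138 + 349 + 229 + 770 + 549 = 4118
Weighted proportion = 3082 / 4118 = 0.74842156

0.75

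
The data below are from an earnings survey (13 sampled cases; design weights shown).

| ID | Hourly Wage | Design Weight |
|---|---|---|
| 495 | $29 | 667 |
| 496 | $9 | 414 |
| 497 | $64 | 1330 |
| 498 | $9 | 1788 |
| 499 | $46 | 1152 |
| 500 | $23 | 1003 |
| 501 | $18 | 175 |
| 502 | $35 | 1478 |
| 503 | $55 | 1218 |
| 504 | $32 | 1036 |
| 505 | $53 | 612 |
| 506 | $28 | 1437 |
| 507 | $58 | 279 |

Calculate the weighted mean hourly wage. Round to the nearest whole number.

35

Weighted sum = 444218
Sum of weights = 12589
Weighted mean = 444218 / 12589 = 35.286202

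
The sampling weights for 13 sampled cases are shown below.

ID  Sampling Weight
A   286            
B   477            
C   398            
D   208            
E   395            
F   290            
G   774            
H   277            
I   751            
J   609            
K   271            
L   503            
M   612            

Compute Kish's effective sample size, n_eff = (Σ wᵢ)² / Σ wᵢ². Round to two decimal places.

Σ wᵢ = 5851
Σ wᵢ² = 3062799
n_eff = 5851² / 3062799 = 34234201 / 3062799 = 11.177423

11.18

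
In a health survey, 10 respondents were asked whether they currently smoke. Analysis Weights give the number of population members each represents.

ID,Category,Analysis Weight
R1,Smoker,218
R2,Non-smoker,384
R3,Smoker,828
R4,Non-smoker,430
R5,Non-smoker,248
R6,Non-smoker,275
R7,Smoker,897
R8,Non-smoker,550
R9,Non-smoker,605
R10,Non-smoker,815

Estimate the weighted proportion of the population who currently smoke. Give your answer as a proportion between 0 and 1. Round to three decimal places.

Sum of weights for 'Smoker' = 218 + 828 + 897 = 1943
Total weight = 218 + 384 + 828 + 430 + 248 + 275 + 897 + 550 + 605 + 815 = 5250
Weighted proportion = 1943 / 5250 = 0.37009524

0.370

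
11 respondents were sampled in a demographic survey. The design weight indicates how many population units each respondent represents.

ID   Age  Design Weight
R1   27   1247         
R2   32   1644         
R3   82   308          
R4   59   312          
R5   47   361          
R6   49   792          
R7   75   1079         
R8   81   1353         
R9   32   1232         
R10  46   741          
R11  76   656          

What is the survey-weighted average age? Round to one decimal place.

Weighted sum = 27×1247 + 32×1644 + 82×308 + 59×312 + 47×361 + 49×792 + 75×1079 + 81×1353 + 32×1232 + 46×741 + 76×656
  = 33669 + 52608 + 25256 + 18408 + 16967 + 38808 + 80925 + 109593 + 39424 + 34086 + 49856 = 499600
Sum of weights = 1247 + 1644 + 308 + 312 + 361 + 792 + 1079 + 1353 + 1232 + 741 + 656 = 9725
Weighted mean = 499600 / 9725 = 51.372751

51.4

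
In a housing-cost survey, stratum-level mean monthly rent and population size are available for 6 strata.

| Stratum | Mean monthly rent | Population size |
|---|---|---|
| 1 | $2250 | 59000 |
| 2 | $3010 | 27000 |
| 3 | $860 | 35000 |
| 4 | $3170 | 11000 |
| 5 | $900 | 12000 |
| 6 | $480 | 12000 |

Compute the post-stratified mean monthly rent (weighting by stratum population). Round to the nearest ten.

Σ Nₕ·x̄ₕ = 2250×59000 + 3010×27000 + 860×35000 + 3170×11000 + 900×12000 + 480×12000
  = 295550000
Σ Nₕ = 59000 + 27000 + 35000 + 11000 + 12000 + 12000 = 156000
Overall mean = 295550000 / 156000 = 1894.5513

1890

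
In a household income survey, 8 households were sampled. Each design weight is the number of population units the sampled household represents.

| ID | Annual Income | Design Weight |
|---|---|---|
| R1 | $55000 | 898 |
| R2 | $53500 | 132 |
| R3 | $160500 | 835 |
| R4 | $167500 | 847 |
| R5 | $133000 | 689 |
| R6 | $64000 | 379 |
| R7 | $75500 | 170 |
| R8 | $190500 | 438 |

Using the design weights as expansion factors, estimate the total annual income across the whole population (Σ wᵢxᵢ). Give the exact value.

Weighted total = 55000×898 + 53500×132 + 160500×835 + 167500×847 + 133000×689 + 64000×379 + 75500×170 + 190500×438
  = 49390000 + 7062000 + 134017500 + 141872500 + 91637000 + 24256000 + 12835000 + 83439000 = 544509000

544509000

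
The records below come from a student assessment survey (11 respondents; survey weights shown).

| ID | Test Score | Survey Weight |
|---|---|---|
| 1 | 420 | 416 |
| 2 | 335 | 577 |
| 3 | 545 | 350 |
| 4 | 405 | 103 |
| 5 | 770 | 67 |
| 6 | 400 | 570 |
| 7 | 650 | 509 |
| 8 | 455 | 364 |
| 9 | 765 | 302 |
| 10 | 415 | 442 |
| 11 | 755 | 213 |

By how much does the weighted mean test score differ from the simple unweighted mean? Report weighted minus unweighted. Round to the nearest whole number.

Unweighted sum = 420 + 335 + 545 + 405 + 770 + 400 + 650 + 455 + 765 + 415 + 755 = 5915
Unweighted mean = 5915 / 11 = 537.72727
Weighted sum = 420×416 + 335×577 + 545×350 + 405×103 + 770×67 + 400×570 + 650×509 + 455×364 + 765×302 + 415×442 + 755×213
  = 174720 + 193295 + 190750 + 41715 + 51590 + 228000 + 330850 + 165620 + 231030 + 183430 + 160815 = 1951815
Sum of weights = 3913
Weighted mean = 1951815 / 3913 = 498.80271
Difference (weighted minus unweighted) = -38.924564

-39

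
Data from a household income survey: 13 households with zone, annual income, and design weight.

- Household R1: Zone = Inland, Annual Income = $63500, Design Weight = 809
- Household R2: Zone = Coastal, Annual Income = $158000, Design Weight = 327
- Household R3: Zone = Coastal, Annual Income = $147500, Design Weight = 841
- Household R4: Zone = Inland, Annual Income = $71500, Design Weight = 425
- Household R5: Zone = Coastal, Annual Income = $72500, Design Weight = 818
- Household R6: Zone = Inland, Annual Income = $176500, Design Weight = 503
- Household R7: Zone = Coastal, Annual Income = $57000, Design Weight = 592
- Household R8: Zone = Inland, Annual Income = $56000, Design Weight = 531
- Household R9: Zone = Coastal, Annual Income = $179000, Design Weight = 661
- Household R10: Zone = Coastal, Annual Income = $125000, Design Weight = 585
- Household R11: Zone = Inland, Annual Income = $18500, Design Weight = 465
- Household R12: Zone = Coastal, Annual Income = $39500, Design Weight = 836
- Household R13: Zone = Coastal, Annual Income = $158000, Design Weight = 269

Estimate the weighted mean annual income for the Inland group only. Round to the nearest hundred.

76400

Inland rows: R1, R4, R6, R8, R11
Weighted sum = 63500×809 + 71500×425 + 176500×503 + 56000×531 + 18500×465
  = 51371500 + 30387500 + 88779500 + 29736000 + 8602500 = 208877000
Sum of weights = 809 + 425 + 503 + 531 + 465 = 2733
Weighted mean = 208877000 / 2733 = 76427.735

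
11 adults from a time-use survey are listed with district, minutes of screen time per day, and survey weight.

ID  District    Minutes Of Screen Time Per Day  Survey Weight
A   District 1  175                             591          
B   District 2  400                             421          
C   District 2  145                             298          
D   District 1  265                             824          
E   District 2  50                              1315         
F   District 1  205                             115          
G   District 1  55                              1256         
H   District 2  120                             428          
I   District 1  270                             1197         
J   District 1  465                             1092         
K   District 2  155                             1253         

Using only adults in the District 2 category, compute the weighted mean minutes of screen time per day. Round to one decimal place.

District 2 rows: B, C, E, H, K
Weighted sum = 400×421 + 145×298 + 50×1315 + 120×428 + 155×1253
  = 168400 + 43210 + 65750 + 51360 + 194215 = 522935
Sum of weights = 421 + 298 + 1315 + 428 + 1253 = 3715
Weighted mean = 522935 / 3715 = 140.76312

140.8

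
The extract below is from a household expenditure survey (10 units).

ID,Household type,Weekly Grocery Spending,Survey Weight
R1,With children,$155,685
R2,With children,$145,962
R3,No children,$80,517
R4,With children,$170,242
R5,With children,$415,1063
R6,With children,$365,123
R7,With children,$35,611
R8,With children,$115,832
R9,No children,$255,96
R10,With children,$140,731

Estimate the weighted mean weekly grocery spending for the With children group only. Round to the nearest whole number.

With children rows: R1, R2, R4, R5, R6, R7, R8, R10
Weighted sum = 155×685 + 145×962 + 170×242 + 415×1063 + 365×123 + 35×611 + 115×832 + 140×731
  = 106175 + 139490 + 41140 + 441145 + 44895 + 21385 + 95680 + 102340 = 992250
Sum of weights = 685 + 962 + 242 + 1063 + 123 + 611 + 832 + 731 = 5249
Weighted mean = 992250 / 5249 = 189.03601

189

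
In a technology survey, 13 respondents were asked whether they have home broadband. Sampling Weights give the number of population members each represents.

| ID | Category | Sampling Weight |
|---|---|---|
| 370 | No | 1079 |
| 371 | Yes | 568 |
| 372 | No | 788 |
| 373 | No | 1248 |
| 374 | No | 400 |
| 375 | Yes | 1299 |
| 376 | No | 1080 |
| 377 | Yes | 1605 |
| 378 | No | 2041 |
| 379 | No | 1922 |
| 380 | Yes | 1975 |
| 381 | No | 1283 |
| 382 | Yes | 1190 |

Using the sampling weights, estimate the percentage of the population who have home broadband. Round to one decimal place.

Sum of weights for 'Yes' = 568 + 1299 + 1605 + 1975 + 1190 = 6637
Total weight = 16478
Weighted proportion = 6637 / 16478 = 0.40277946 → 40.277946%

40.3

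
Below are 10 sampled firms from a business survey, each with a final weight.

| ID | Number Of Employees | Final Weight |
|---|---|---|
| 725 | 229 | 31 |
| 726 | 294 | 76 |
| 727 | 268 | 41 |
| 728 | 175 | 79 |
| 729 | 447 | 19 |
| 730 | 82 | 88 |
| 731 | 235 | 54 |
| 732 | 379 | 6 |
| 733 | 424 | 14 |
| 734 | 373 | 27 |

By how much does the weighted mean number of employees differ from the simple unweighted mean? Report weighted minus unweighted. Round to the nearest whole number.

Unweighted sum = 229 + 294 + 268 + 175 + 447 + 82 + 235 + 379 + 424 + 373 = 2906
Unweighted mean = 2906 / 10 = 290.6
Weighted sum = 229×31 + 294×76 + 268×41 + 175×79 + 447×19 + 82×88 + 235×54 + 379×6 + 424×14 + 373×27
  = 100936
Sum of weights = 31 + 76 + 41 + 79 + 19 + 88 + 54 + 6 + 14 + 27 = 435
Weighted mean = 100936 / 435 = 232.03678
Difference (weighted minus unweighted) = -58.563218

-59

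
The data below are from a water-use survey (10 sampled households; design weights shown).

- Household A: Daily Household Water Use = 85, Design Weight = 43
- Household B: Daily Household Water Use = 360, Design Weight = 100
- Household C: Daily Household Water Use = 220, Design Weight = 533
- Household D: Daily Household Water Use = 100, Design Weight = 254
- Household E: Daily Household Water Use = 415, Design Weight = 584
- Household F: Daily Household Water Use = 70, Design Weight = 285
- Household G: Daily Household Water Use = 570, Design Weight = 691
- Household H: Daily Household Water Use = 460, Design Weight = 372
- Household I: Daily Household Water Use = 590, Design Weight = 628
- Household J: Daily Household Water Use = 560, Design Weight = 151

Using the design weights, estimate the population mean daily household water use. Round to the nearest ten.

400

Weighted sum = 85×43 + 360×100 + 220×533 + 100×254 + 415×584 + 70×285 + 570×691 + 460×372 + 590×628 + 560×151
  = 1464695
Sum of weights = 3641
Weighted mean = 1464695 / 3641 = 402.27822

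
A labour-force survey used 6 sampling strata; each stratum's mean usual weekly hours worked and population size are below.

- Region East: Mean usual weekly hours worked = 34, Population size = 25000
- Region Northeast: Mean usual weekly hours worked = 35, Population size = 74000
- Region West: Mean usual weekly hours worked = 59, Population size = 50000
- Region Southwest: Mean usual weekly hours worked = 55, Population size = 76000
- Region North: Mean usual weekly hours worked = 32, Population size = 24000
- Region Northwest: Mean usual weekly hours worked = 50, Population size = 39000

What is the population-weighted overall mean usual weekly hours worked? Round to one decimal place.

Σ Nₕ·x̄ₕ = 34×25000 + 35×74000 + 59×50000 + 55×76000 + 32×24000 + 50×39000
  = 850000 + 2590000 + 2950000 + 4180000 + 768000 + 1950000 = 13288000
Σ Nₕ = 25000 + 74000 + 50000 + 76000 + 24000 + 39000 = 288000
Overall mean = 13288000 / 288000 = 46.138889

46.1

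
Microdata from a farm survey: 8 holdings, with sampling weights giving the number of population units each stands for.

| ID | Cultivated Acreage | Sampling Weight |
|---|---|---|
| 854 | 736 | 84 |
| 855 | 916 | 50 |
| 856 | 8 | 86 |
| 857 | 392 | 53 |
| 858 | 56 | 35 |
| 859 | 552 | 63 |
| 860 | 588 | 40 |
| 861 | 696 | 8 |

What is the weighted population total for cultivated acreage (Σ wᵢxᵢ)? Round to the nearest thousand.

Weighted total = 736×84 + 916×50 + 8×86 + 392×53 + 56×35 + 552×63 + 588×40 + 696×8
  = 61824 + 45800 + 688 + 20776 + 1960 + 34776 + 23520 + 5568 = 194912

195000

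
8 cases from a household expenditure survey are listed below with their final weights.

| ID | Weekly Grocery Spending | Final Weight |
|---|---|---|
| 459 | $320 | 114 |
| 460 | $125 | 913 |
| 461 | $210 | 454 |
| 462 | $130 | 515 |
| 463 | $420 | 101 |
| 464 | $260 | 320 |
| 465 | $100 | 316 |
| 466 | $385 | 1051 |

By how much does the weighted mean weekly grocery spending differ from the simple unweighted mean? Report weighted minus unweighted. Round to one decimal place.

Unweighted sum = 320 + 125 + 210 + 130 + 420 + 260 + 100 + 385 = 1950
Unweighted mean = 1950 / 8 = 243.75
Weighted sum = 320×114 + 125×913 + 210×454 + 130×515 + 420×101 + 260×320 + 100×316 + 385×1051
  = 36480 + 114125 + 95340 + 66950 + 42420 + 83200 + 31600 + 404635 = 874750
Sum of weights = 114 + 913 + 454 + 515 + 101 + 320 + 316 + 1051 = 3784
Weighted mean = 874750 / 3784 = 231.17072
Difference (weighted minus unweighted) = -12.579281

-12.6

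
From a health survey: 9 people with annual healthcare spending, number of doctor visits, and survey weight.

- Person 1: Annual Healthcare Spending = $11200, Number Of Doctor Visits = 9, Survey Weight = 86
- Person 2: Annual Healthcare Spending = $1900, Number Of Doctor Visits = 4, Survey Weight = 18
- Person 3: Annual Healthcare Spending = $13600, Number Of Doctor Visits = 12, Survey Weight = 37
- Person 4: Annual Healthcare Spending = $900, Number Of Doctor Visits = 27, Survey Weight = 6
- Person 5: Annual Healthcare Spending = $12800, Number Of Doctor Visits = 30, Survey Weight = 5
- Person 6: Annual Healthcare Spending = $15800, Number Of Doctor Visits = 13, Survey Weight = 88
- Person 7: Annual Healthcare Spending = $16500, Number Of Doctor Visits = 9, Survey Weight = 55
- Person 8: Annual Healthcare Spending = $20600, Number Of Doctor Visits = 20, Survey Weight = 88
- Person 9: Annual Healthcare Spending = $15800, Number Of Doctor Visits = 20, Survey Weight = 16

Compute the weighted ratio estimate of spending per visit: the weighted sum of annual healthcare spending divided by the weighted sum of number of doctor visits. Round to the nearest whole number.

1115

Σ wᵢ·y = 11200×86 + 1900×18 + 13600×37 + 900×6 + 12800×5 + 15800×88 + 16500×55 + 20600×88 + 15800×16
  = 963200 + 34200 + 503200 + 5400 + 64000 + 1390400 + 907500 + 1812800 + 252800 = 5933500
Σ wᵢ·x = 9×86 + 4×18 + 12×37 + 27×6 + 30×5 + 13×88 + 9×55 + 20×88 + 20×16
  = 5321
Ratio = 5933500 / 5321 = 1115.1099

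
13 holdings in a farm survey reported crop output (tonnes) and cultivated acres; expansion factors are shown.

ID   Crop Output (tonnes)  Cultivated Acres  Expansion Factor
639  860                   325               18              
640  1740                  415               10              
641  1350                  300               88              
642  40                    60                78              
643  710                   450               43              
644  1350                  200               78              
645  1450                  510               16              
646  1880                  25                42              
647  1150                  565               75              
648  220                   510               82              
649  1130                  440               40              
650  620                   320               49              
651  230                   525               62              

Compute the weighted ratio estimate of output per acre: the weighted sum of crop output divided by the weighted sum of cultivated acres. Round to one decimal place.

Σ wᵢ·y = 586920
Σ wᵢ·x = 235265
Ratio = 586920 / 235265 = 2.4947187

2.5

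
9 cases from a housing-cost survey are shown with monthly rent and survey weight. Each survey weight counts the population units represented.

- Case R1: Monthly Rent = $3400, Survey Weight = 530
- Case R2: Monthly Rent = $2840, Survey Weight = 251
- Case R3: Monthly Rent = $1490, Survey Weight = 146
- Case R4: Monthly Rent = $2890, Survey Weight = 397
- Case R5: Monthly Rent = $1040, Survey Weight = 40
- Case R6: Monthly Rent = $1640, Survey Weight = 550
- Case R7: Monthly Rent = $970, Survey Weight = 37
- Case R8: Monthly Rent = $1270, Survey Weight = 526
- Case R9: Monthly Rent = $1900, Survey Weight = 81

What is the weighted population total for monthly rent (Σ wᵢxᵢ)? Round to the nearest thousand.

Weighted total = 5681120

5681000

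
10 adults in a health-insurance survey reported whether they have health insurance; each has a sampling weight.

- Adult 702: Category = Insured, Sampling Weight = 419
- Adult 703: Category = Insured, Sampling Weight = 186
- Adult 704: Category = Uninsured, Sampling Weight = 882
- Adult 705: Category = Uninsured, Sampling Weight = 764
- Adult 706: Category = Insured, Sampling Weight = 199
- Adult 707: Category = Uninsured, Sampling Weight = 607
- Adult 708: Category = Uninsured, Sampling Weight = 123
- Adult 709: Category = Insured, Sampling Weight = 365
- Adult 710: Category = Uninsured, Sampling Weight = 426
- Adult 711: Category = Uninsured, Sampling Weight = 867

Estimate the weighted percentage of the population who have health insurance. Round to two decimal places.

Sum of weights for 'Insured' = 419 + 186 + 199 + 365 = 1169
Total weight = 419 + 186 + 882 + 764 + 199 + 607 + 123 + 365 + 426 + 867 = 4838
Weighted proportion = 1169 / 4838 = 0.24162877 → 24.162877%

24.16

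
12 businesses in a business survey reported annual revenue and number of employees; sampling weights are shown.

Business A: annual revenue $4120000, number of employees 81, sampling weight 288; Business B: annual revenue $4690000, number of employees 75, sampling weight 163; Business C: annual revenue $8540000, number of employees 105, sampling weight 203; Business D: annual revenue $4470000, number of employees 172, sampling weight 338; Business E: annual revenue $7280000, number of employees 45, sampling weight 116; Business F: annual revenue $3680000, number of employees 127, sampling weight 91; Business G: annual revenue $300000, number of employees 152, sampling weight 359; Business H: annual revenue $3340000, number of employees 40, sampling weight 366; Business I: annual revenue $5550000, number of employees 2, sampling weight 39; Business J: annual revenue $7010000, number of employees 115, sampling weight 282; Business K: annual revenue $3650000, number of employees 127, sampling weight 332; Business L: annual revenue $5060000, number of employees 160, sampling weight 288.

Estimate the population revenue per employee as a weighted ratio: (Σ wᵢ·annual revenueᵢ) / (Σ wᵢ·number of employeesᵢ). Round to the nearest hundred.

39100

Σ wᵢ·y = 4120000×288 + 4690000×163 + 8540000×203 + 4470000×338 + 7280000×116 + 3680000×91 + 300000×359 + 3340000×366 + 5550000×39 + 7010000×282 + 3650000×332 + 5060000×288
  = 1186560000 + 764470000 + 1733620000 + 1510860000 + 844480000 + 334880000 + 107700000 + 1222440000 + 216450000 + 1976820000 + 1211800000 + 1457280000 = 12567360000
Σ wᵢ·x = 81×288 + 75×163 + 105×203 + 172×338 + 45×116 + 127×91 + 152×359 + 40×366 + 2×39 + 115×282 + 127×332 + 160×288
  = 321741
Ratio = 12567360000 / 321741 = 39060.487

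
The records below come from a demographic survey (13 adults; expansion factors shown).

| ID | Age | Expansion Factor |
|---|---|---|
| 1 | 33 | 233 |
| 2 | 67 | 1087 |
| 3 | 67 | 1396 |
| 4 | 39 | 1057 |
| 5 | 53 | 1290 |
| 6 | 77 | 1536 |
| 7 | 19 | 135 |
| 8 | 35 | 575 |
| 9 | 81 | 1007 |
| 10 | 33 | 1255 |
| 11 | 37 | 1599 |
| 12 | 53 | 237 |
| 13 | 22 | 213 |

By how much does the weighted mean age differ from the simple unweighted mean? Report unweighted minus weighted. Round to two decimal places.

Unweighted sum = 616
Unweighted mean = 616 / 13 = 47.384615
Weighted sum = 623997
Sum of weights = 11620
Weighted mean = 623997 / 11620 = 53.700258
Difference (unweighted minus weighted) = -6.3156428

-6.32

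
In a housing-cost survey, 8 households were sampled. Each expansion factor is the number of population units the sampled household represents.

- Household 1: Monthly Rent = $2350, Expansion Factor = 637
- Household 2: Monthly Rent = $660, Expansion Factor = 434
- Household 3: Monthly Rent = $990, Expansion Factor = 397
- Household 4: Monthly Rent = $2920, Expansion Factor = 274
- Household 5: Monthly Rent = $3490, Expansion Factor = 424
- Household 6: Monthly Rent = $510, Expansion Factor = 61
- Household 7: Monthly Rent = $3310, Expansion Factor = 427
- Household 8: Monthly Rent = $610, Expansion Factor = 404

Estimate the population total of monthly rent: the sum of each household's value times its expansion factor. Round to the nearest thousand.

Weighted total = 2350×637 + 660×434 + 990×397 + 2920×274 + 3490×424 + 510×61 + 3310×427 + 610×404
  = 1496950 + 286440 + 393030 + 800080 + 1479760 + 31110 + 1413370 + 246440 = 6147180

6147000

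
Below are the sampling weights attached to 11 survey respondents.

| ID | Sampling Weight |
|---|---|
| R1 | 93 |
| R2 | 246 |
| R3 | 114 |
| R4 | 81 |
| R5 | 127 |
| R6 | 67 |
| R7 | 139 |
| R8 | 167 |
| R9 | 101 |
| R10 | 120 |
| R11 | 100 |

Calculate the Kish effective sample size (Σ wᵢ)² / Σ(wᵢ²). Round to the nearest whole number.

10

Σ wᵢ = 93 + 246 + 114 + 81 + 127 + 67 + 139 + 167 + 101 + 120 + 100 = 1355
Σ wᵢ² = 191151
n_eff = 1355² / 191151 = 1836025 / 191151 = 9.6051028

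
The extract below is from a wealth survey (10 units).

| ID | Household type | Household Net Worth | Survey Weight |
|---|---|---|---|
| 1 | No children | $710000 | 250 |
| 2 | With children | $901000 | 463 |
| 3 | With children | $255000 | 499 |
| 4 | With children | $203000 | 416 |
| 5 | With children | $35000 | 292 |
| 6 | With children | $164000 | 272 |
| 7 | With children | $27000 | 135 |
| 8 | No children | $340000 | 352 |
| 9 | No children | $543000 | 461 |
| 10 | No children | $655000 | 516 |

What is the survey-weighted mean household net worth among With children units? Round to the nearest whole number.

With children rows: 2, 3, 4, 5, 6, 7
Weighted sum = 901000×463 + 255000×499 + 203000×416 + 35000×292 + 164000×272 + 27000×135
  = 417163000 + 127245000 + 84448000 + 10220000 + 44608000 + 3645000 = 687329000
Sum of weights = 2077
Weighted mean = 687329000 / 2077 = 330923.93

330924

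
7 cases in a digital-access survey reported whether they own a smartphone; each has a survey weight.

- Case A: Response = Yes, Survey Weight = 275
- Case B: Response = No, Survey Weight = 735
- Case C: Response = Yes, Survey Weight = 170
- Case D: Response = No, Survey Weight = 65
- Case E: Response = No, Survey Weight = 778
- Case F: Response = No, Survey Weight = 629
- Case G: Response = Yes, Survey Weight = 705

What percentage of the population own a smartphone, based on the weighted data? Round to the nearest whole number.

Sum of weights for 'Yes' = 275 + 170 + 705 = 1150
Total weight = 275 + 735 + 170 + 65 + 778 + 629 + 705 = 3357
Weighted proportion = 1150 / 3357 = 0.34256777 → 34.256777%

34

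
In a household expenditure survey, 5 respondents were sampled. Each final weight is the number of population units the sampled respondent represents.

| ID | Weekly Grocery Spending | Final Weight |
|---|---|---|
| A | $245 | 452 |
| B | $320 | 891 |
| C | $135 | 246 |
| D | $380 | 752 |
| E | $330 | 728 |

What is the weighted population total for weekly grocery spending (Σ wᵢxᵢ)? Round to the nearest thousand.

Weighted total = 245×452 + 320×891 + 135×246 + 380×752 + 330×728
  = 955070

955000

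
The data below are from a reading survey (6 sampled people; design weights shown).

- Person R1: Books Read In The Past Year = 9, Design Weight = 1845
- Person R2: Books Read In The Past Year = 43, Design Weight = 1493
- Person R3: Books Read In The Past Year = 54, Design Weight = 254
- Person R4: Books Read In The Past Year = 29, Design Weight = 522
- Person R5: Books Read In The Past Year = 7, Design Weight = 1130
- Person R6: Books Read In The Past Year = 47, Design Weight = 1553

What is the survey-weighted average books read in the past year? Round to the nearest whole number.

Weighted sum = 190559
Sum of weights = 1845 + 1493 + 254 + 522 + 1130 + 1553 = 6797
Weighted mean = 190559 / 6797 = 28.035751

28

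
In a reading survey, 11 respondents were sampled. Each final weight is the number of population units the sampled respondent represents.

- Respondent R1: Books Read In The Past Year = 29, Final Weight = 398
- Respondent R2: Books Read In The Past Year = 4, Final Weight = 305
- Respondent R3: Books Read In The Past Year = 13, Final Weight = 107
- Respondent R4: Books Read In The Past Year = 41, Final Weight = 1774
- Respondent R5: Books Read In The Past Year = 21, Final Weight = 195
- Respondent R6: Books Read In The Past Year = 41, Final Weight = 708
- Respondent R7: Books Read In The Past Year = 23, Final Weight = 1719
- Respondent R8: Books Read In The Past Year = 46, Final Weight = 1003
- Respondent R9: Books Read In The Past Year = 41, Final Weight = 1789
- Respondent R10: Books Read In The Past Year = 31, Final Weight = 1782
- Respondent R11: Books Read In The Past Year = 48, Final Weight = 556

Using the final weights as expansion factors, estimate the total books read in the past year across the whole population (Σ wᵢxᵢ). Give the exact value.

360964

Weighted total = 29×398 + 4×305 + 13×107 + 41×1774 + 21×195 + 41×708 + 23×1719 + 46×1003 + 41×1789 + 31×1782 + 48×556
  = 11542 + 1220 + 1391 + 72734 + 4095 + 29028 + 39537 + 46138 + 73349 + 55242 + 26688 = 360964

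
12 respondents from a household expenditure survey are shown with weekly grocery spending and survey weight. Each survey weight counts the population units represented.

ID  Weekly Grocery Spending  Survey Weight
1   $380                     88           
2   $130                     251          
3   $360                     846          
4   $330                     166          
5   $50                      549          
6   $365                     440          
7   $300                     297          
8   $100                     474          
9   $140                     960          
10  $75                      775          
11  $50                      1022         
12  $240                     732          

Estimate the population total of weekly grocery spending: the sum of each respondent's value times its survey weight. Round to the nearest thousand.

1169000

Weighted total = 1169265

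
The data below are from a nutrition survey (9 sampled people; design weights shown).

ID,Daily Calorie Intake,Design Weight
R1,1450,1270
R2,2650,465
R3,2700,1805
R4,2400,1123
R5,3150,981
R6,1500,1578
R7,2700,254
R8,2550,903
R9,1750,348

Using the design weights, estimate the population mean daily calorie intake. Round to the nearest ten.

2260

Weighted sum = 19697050
Sum of weights = 1270 + 465 + 1805 + 1123 + 981 + 1578 + 254 + 903 + 348 = 8727
Weighted mean = 19697050 / 8727 = 2257.0242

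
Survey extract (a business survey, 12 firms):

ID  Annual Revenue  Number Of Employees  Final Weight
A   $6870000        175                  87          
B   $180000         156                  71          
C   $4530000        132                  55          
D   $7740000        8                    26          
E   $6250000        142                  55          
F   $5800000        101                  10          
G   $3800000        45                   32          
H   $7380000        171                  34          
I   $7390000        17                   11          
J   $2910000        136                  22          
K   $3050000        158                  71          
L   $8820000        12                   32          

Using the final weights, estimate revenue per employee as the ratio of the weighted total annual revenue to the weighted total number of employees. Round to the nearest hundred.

38400

Σ wᵢ·y = 6870000×87 + 180000×71 + 4530000×55 + 7740000×26 + 6250000×55 + 5800000×10 + 3800000×32 + 7380000×34 + 7390000×11 + 2910000×22 + 3050000×71 + 8820000×32
  = 597690000 + 12780000 + 249150000 + 201240000 + 343750000 + 58000000 + 121600000 + 250920000 + 81290000 + 64020000 + 216550000 + 282240000 = 2479230000
Σ wᵢ·x = 175×87 + 156×71 + 132×55 + 8×26 + 142×55 + 101×10 + 45×32 + 171×34 + 17×11 + 136×22 + 158×71 + 12×32
  = 15225 + 11076 + 7260 + 208 + 7810 + 1010 + 1440 + 5814 + 187 + 2992 + 11218 + 384 = 64624
Ratio = 2479230000 / 64624 = 38363.921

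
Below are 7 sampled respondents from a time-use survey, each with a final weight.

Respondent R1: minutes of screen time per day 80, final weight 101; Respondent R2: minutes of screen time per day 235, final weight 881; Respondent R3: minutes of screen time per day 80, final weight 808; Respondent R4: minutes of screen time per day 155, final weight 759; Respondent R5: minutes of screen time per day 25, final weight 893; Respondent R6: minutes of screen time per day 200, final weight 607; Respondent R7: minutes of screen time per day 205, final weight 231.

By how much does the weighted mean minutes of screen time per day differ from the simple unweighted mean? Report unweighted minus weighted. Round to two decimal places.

Unweighted sum = 80 + 235 + 80 + 155 + 25 + 200 + 205 = 980
Unweighted mean = 980 / 7 = 140
Weighted sum = 80×101 + 235×881 + 80×808 + 155×759 + 25×893 + 200×607 + 205×231
  = 8080 + 207035 + 64640 + 117645 + 22325 + 121400 + 47355 = 588480
Sum of weights = 101 + 881 + 808 + 759 + 893 + 607 + 231 = 4280
Weighted mean = 588480 / 4280 = 137.49533
Difference (unweighted minus weighted) = 2.5046729

2.50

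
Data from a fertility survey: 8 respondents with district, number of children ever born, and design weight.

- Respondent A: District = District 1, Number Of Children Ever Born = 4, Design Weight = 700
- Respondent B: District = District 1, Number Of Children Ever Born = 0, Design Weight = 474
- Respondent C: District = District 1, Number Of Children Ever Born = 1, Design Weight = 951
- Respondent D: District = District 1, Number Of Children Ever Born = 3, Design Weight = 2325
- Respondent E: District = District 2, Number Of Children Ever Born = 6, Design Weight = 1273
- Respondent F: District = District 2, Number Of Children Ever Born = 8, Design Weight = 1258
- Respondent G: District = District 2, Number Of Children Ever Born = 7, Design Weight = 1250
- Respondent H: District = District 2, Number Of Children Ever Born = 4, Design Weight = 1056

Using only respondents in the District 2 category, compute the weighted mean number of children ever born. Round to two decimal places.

6.34

District 2 rows: E, F, G, H
Weighted sum = 6×1273 + 8×1258 + 7×1250 + 4×1056
  = 7638 + 10064 + 8750 + 4224 = 30676
Sum of weights = 1273 + 1258 + 1250 + 1056 = 4837
Weighted mean = 30676 / 4837 = 6.3419475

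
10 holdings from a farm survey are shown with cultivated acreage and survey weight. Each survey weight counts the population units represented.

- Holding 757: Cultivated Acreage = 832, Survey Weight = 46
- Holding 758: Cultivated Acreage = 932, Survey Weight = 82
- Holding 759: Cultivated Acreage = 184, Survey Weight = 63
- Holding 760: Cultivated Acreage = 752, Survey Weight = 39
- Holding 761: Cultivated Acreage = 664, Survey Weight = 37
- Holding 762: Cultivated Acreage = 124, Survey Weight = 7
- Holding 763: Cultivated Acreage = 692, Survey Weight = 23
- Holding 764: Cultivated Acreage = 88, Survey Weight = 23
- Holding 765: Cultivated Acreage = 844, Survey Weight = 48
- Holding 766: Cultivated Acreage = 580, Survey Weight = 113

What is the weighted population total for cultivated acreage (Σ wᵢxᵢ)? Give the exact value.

Weighted total = 832×46 + 932×82 + 184×63 + 752×39 + 664×37 + 124×7 + 692×23 + 88×23 + 844×48 + 580×113
  = 38272 + 76424 + 11592 + 29328 + 24568 + 868 + 15916 + 2024 + 40512 + 65540 = 305044

305044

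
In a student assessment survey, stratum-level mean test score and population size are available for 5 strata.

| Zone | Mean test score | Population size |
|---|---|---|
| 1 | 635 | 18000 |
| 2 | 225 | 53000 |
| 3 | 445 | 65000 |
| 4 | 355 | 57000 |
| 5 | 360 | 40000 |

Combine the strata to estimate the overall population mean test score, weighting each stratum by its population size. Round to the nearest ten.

370

Σ Nₕ·x̄ₕ = 86915000
Σ Nₕ = 233000
Overall mean = 86915000 / 233000 = 373.02575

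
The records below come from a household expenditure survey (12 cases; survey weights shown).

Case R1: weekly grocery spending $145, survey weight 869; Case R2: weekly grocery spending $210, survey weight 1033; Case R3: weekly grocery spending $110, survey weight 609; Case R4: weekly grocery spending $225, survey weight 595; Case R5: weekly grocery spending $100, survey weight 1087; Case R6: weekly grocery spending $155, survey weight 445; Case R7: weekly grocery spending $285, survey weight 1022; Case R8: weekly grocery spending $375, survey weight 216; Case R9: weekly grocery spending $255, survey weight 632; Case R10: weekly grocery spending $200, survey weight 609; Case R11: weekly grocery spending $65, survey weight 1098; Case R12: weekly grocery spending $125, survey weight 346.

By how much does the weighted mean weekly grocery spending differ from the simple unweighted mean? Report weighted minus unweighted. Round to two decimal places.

Unweighted sum = 145 + 210 + 110 + 225 + 100 + 155 + 285 + 375 + 255 + 200 + 65 + 125 = 2250
Unweighted mean = 2250 / 12 = 187.5
Weighted sum = 145×869 + 210×1033 + 110×609 + 225×595 + 100×1087 + 155×445 + 285×1022 + 375×216 + 255×632 + 200×609 + 65×1098 + 125×346
  = 126005 + 216930 + 66990 + 133875 + 108700 + 68975 + 291270 + 81000 + 161160 + 121800 + 71370 + 43250 = 1491325
Sum of weights = 869 + 1033 + 609 + 595 + 1087 + 445 + 1022 + 216 + 632 + 609 + 1098 + 346 = 8561
Weighted mean = 1491325 / 8561 = 174.19986
Difference (weighted minus unweighted) = -13.30014

-13.30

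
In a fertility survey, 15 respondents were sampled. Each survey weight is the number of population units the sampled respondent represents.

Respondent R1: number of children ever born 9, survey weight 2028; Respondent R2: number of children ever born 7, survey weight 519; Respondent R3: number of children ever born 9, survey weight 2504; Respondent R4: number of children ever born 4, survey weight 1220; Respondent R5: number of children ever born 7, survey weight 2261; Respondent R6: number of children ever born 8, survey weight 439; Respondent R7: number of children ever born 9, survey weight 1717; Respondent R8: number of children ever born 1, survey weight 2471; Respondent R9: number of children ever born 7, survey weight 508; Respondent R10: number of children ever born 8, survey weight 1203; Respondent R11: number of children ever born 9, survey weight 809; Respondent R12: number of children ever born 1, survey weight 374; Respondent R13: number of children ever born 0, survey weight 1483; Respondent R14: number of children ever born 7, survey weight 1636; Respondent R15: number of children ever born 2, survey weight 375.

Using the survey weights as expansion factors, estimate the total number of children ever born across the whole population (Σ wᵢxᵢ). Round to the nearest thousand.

Weighted total = 119601

120000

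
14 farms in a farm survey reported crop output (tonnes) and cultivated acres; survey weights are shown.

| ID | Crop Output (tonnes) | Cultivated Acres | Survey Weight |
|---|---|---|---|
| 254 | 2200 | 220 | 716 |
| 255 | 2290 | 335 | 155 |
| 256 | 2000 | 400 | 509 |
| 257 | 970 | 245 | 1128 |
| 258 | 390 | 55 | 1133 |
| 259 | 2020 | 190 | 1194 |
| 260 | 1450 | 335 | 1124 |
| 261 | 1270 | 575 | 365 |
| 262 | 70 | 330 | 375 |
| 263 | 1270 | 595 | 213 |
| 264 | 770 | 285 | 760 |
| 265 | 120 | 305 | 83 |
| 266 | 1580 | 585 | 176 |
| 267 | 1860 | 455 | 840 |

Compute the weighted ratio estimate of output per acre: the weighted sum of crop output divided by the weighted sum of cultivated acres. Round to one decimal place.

4.6

Σ wᵢ·y = 11721810
Σ wᵢ·x = 2542555
Ratio = 11721810 / 2542555 = 4.6102484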